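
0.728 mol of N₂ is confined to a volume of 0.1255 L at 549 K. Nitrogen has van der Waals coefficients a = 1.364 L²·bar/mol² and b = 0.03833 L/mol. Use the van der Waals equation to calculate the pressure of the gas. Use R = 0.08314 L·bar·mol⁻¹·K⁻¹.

P = nRT/(V − nb) − a n²/V²
nRT/(V − nb) = (0.728)(0.08314)(549)/(0.1255 − 0.728×0.03833) = 33.229/0.097596 = 340.48 bar
a n²/V² = (1.364)(0.728)²/(0.1255)² = 45.898 bar
P = 340.48 − 45.898 = 294.6 bar

P ≈ 294.6 bar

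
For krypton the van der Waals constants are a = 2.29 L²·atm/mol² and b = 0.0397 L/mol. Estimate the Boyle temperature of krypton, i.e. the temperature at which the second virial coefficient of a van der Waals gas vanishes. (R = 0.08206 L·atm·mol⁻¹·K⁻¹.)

T_B ≈ 702.9 K

For a van der Waals gas the second virial coefficient B₂ = b − a/(RT) vanishes at T_B = a/(Rb).
T_B = 2.29/(0.08206×0.0397) = 2.29/0.0032578 = 702.9 K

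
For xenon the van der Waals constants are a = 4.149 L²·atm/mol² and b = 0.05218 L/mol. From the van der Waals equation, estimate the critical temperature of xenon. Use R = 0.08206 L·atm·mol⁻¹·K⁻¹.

For a van der Waals gas, T_c = 8a/(27Rb).
T_c = 8×4.149/(27×0.08206×0.05218) = 33.192/0.11561 = 287.1 K

T_c ≈ 287.1 K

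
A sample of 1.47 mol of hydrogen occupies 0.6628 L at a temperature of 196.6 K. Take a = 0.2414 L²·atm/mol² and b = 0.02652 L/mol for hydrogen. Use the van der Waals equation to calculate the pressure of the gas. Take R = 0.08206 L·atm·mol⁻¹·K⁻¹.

P = nRT/(V − nb) − a n²/V²
nRT/(V − nb) = (1.47)(0.08206)(196.6)/(0.6628 − 1.47×0.02652) = 23.716/0.62382 = 38.017 atm
a n²/V² = (0.2414)(1.47)²/(0.6628)² = 1.1874 atm
P = 38.017 − 1.1874 = 36.83 atm

P ≈ 36.83 atm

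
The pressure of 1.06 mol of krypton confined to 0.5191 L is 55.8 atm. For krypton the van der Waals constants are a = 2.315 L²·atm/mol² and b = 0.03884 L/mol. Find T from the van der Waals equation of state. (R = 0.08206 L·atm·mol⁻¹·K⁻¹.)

T ≈ 359.6 K

T = (P + a n²/V²)(V − nb)/(nR)
P + a n²/V² = 55.8 + (2.315)(1.06)²/(0.5191)² = 65.453 atm
V − nb = 0.5191 − (1.06)(0.03884) = 0.47793 L
T = (65.453)(0.47793)/((1.06)(0.08206)) = 359.6 K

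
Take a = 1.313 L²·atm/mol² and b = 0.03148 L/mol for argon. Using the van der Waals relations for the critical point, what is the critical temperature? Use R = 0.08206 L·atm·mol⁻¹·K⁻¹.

T_c ≈ 150.6 K

For a van der Waals gas, T_c = 8a/(27Rb).
T_c = 8×1.313/(27×0.08206×0.03148) = 10.504/0.069748 = 150.6 K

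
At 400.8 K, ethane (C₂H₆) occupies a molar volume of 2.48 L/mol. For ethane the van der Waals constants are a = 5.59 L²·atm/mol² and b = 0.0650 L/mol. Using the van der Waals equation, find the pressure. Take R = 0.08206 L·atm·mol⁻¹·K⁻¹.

P = RT/(V_m − b) − a/V_m²
RT/(V_m − b) = (0.08206)(400.8)/(2.48 − 0.0650) = 32.890/2.4150 = 13.619 atm
a/V_m² = 5.59/(2.48)² = 0.90888 atm
P = 13.619 − 0.90888 = 12.71 atm

P ≈ 12.71 atm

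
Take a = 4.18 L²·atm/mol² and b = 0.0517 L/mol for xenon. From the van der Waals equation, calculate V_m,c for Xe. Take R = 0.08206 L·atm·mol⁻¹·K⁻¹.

V_m,c ≈ 0.1551 L/mol

For a van der Waals gas, V_m,c = 3b.
V_m,c = 3×0.0517 = 0.1551 L/mol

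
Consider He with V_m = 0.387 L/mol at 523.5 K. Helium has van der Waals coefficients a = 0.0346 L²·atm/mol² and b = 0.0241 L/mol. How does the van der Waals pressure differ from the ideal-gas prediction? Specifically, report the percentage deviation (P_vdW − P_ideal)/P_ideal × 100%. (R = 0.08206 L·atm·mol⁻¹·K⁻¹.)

Ideal: P_ideal = RT/V_m = (0.08206)(523.5)/0.387 = 111.004 atm
vdW: P = RT/(V_m − b) − a/V_m² = 42.9584/0.362900 − 0.0346/0.149769 = 118.375 − 0.231022 = 118.144 atm
% deviation = (118.144 − 111.004)/111.004 × 100% = 6.43%

6.43 %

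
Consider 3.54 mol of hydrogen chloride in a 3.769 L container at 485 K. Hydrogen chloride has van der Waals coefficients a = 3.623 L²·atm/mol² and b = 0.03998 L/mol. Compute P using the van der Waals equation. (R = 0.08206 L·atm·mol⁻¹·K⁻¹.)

P ≈ 35.64 atm

P = nRT/(V − nb) − a n²/V²
nRT/(V − nb) = (3.54)(0.08206)(485)/(3.769 − 3.54×0.03998) = 140.89/3.6275 = 38.839 atm
a n²/V² = (3.623)(3.54)²/(3.769)² = 3.1961 atm
P = 38.839 − 3.1961 = 35.64 atm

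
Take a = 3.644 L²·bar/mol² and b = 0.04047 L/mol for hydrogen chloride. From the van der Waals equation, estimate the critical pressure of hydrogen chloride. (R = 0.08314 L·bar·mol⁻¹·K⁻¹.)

For a van der Waals gas, P_c = a/(27b²).
P_c = 3.644/(27×(0.04047)²) = 3.644/0.044221 = 82.40 bar

P_c ≈ 82.40 bar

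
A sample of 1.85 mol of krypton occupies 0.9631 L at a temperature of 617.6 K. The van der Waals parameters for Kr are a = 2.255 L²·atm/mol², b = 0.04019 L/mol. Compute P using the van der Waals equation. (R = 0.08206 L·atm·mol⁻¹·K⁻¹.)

P = nRT/(V − nb) − a n²/V²
nRT/(V − nb) = (1.85)(0.08206)(617.6)/(0.9631 − 1.85×0.04019) = 93.758/0.88875 = 105.49 atm
a n²/V² = (2.255)(1.85)²/(0.9631)² = 8.3205 atm
P = 105.49 − 8.3205 = 97.17 atm

P ≈ 97.17 atm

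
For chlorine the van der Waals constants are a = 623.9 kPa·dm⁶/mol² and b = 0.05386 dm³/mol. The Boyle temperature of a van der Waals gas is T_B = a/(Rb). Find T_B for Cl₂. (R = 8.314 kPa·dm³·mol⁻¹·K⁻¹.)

T_B ≈ 1393 K

For a van der Waals gas the second virial coefficient B₂ = b − a/(RT) vanishes at T_B = a/(Rb).
T_B = 623.9/(8.314×0.05386) = 623.9/0.44779 = 1393 K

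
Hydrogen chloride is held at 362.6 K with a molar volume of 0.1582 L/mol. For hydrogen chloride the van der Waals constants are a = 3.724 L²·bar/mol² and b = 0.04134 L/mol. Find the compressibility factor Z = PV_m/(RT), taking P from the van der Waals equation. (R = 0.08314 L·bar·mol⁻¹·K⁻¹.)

P = RT/(V_m − b) − a/V_m² = (0.08314)(362.6)/(0.1582 − 0.04134) − 3.724/(0.1582)²
  = 30.147/0.11686 − 148.80 = 257.98 − 148.80 = 109.18 bar
Z = PV_m/(RT) = (109.18)(0.1582)/((0.08314)(362.6)) = 17.272/30.147 = 0.5729

Z ≈ 0.5729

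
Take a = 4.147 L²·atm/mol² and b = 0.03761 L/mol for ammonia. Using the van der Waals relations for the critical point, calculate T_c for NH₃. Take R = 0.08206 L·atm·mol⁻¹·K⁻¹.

For a van der Waals gas, T_c = 8a/(27Rb).
T_c = 8×4.147/(27×0.08206×0.03761) = 33.176/0.083329 = 398.1 K

T_c ≈ 398.1 K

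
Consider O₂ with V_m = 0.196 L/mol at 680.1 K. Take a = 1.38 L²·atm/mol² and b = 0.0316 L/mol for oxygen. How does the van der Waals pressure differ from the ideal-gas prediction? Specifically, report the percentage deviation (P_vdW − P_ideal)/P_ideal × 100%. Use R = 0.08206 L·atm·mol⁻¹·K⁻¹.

6.61 %

Ideal: P_ideal = RT/V_m = (0.08206)(680.1)/0.196 = 284.740 atm
vdW: P = RT/(V_m − b) − a/V_m² = 55.8090/0.164400 − 1.38/0.0384160 = 339.471 − 35.9225 = 303.549 atm
% deviation = (303.549 − 284.740)/284.740 × 100% = 6.61%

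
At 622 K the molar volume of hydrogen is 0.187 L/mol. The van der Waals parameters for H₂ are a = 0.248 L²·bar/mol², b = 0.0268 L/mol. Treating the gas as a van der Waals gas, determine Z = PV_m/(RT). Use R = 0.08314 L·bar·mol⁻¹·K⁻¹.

P = RT/(V_m − b) − a/V_m² = (0.08314)(622)/(0.187 − 0.0268) − 0.248/(0.187)²
  = 51.713/0.16020 − 7.0920 = 322.80 − 7.0920 = 315.71 bar
Z = PV_m/(RT) = (315.71)(0.187)/((0.08314)(622)) = 59.038/51.713 = 1.142

Z ≈ 1.142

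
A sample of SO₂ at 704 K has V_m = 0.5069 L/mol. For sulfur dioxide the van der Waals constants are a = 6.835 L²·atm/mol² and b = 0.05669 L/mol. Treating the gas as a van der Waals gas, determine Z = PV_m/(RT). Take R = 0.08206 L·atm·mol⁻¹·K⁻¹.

Z ≈ 0.8925

P = RT/(V_m − b) − a/V_m² = (0.08206)(704)/(0.5069 − 0.05669) − 6.835/(0.5069)²
  = 57.770/0.45021 − 26.601 = 128.32 − 26.601 = 101.72 atm
Z = PV_m/(RT) = (101.72)(0.5069)/((0.08206)(704)) = 51.562/57.770 = 0.8925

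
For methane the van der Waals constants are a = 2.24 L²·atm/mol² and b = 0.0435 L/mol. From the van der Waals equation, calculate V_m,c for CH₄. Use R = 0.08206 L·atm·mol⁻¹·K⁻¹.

For a van der Waals gas, V_m,c = 3b.
V_m,c = 3×0.0435 = 0.1305 L/mol

V_m,c ≈ 0.1305 L/mol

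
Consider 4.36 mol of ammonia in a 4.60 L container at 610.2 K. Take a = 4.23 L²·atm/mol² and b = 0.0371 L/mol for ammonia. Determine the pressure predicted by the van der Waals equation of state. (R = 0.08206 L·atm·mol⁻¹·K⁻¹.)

P = nRT/(V − nb) − a n²/V²
nRT/(V − nb) = (4.36)(0.08206)(610.2)/(4.60 − 4.36×0.0371) = 218.32/4.4382 = 49.191 atm
a n²/V² = (4.23)(4.36)²/(4.60)² = 3.8001 atm
P = 49.191 − 3.8001 = 45.39 atm

P ≈ 45.39 atm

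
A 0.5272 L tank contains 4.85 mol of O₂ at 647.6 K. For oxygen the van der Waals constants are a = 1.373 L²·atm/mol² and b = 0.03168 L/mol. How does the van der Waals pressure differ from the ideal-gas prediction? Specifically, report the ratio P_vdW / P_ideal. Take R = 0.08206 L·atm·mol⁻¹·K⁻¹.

P_vdW / P_ideal ≈ 1.174

Ideal: P_ideal = nRT/V = (4.85)(0.08206)(647.6)/0.5272 = 488.883 atm
vdW: P = nRT/(V − nb) − a n²/V² = 257.739/0.373552 − 32.2964/0.277940 = 689.968 − 116.199 = 573.769 atm
Ratio = 573.769/488.883 = 1.174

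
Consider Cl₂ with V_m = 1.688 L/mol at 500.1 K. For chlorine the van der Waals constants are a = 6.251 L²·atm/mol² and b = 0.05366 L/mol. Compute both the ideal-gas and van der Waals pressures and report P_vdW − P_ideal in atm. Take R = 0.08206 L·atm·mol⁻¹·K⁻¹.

ΔP ≈ -1.396 atm

Ideal: P_ideal = RT/V_m = (0.08206)(500.1)/1.688 = 24.3117 atm
vdW: P = RT/(V_m − b) − a/V_m² = 41.0382/1.63434 − 6.251/2.84934 = 25.1100 − 2.19384 = 22.9162 atm
ΔP = 22.9162 − 24.3117 = -1.396 atm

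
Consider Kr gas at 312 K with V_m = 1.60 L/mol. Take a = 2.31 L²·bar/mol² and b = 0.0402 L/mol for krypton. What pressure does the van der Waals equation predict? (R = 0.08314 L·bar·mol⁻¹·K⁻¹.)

P = RT/(V_m − b) − a/V_m²
RT/(V_m − b) = (0.08314)(312)/(1.60 − 0.0402) = 25.940/1.5598 = 16.630 bar
a/V_m² = 2.31/(1.60)² = 0.90234 bar
P = 16.630 − 0.90234 = 15.73 bar

P ≈ 15.73 bar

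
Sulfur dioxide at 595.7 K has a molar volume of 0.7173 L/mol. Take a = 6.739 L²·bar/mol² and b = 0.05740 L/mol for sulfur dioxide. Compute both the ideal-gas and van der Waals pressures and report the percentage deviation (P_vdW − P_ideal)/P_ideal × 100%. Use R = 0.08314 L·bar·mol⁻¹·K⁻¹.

-10.27 %

Ideal: P_ideal = RT/V_m = (0.08314)(595.7)/0.7173 = 69.0457 bar
vdW: P = RT/(V_m − b) − a/V_m² = 49.5265/0.659900 − 6.739/0.514519 = 75.0515 − 13.0977 = 61.9538 bar
% deviation = (61.9538 − 69.0457)/69.0457 × 100% = -10.27%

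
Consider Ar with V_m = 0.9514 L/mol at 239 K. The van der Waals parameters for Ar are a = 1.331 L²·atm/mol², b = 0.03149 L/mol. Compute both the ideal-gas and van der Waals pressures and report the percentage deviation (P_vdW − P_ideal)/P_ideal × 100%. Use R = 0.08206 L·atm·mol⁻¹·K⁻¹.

Ideal: P_ideal = RT/V_m = (0.08206)(239)/0.9514 = 20.6142 atm
vdW: P = RT/(V_m − b) − a/V_m² = 19.6123/0.919910 − 1.331/0.905162 = 21.3198 − 1.47046 = 19.8493 atm
% deviation = (19.8493 − 20.6142)/20.6142 × 100% = -3.71%

-3.71 %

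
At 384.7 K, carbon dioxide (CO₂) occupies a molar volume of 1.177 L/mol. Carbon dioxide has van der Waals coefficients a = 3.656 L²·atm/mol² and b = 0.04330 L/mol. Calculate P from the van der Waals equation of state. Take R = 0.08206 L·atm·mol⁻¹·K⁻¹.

P = RT/(V_m − b) − a/V_m²
RT/(V_m − b) = (0.08206)(384.7)/(1.177 − 0.04330) = 31.568/1.1337 = 27.845 atm
a/V_m² = 3.656/(1.177)² = 2.6391 atm
P = 27.845 − 2.6391 = 25.21 atm

P ≈ 25.21 atm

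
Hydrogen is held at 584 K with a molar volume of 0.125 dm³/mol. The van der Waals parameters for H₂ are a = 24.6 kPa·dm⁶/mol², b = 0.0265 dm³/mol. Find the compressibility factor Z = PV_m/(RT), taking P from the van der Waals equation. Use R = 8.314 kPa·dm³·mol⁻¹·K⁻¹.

P = RT/(V_m − b) − a/V_m² = (8.314)(584)/(0.125 − 0.0265) − 24.6/(0.125)²
  = 4855.4/0.098500 − 1574.4 = 49293 − 1574.4 = 47719 kPa
Z = PV_m/(RT) = (47719)(0.125)/((8.314)(584)) = 5964.9/4855.4 = 1.229

Z ≈ 1.229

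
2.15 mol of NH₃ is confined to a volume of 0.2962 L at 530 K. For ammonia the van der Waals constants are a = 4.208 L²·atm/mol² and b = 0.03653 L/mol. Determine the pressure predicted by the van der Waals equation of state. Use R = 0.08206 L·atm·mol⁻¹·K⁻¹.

P ≈ 207.9 atm

P = nRT/(V − nb) − a n²/V²
nRT/(V − nb) = (2.15)(0.08206)(530)/(0.2962 − 2.15×0.03653) = 93.507/0.21766 = 429.60 atm
a n²/V² = (4.208)(2.15)²/(0.2962)² = 221.71 atm
P = 429.60 − 221.71 = 207.9 atm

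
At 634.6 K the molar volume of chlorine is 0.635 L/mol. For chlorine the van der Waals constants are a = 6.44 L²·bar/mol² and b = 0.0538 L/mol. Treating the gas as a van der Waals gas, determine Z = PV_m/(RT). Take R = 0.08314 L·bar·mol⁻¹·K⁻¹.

Z ≈ 0.9003

P = RT/(V_m − b) − a/V_m² = (0.08314)(634.6)/(0.635 − 0.0538) − 6.44/(0.635)²
  = 52.761/0.58120 − 15.971 = 90.779 − 15.971 = 74.808 bar
Z = PV_m/(RT) = (74.808)(0.635)/((0.08314)(634.6)) = 47.503/52.761 = 0.9003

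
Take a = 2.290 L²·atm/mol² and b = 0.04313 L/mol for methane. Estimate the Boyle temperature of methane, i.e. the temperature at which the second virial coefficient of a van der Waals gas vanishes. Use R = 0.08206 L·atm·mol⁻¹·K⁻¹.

T_B ≈ 647.0 K

For a van der Waals gas the second virial coefficient B₂ = b − a/(RT) vanishes at T_B = a/(Rb).
T_B = 2.290/(0.08206×0.04313) = 2.290/0.0035392 = 647.0 K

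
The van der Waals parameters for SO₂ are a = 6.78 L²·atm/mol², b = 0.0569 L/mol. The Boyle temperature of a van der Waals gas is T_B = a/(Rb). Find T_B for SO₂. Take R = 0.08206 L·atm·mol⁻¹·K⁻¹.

T_B ≈ 1452 K

For a van der Waals gas the second virial coefficient B₂ = b − a/(RT) vanishes at T_B = a/(Rb).
T_B = 6.78/(0.08206×0.0569) = 6.78/0.0046692 = 1452 K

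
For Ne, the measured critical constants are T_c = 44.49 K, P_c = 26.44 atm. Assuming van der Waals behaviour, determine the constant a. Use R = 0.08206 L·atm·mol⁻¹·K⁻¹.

a ≈ 0.2127 L²·atm/mol²

From T_c = 8a/(27Rb) and P_c = a/(27b²): a = 27 R² T_c²/(64 P_c).
a = 27×(0.08206)²×(44.49)²/(64×26.44) = 359.87/1692.2 = 0.2127 L²·atm/mol²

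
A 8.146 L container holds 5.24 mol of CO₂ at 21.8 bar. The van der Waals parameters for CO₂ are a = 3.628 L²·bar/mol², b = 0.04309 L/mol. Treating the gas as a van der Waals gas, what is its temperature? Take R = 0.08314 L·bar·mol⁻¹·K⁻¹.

T = (P + a n²/V²)(V − nb)/(nR)
P + a n²/V² = 21.8 + (3.628)(5.24)²/(8.146)² = 23.301 bar
V − nb = 8.146 − (5.24)(0.04309) = 7.9202 L
T = (23.301)(7.9202)/((5.24)(0.08314)) = 423.6 K

T ≈ 423.6 K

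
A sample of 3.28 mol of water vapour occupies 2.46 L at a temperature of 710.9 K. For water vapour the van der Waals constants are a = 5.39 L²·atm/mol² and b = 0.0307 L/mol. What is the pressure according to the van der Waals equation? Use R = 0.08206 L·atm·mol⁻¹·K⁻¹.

P ≈ 71.52 atm

P = nRT/(V − nb) − a n²/V²
nRT/(V − nb) = (3.28)(0.08206)(710.9)/(2.46 − 3.28×0.0307) = 191.34/2.3593 = 81.100 atm
a n²/V² = (5.39)(3.28)²/(2.46)² = 9.5822 atm
P = 81.100 − 9.5822 = 71.52 atm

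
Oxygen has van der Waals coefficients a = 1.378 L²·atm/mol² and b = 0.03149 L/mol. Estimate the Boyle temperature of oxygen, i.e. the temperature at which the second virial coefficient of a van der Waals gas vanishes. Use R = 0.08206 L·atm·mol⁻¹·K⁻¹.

T_B ≈ 533.3 K

For a van der Waals gas the second virial coefficient B₂ = b − a/(RT) vanishes at T_B = a/(Rb).
T_B = 1.378/(0.08206×0.03149) = 1.378/0.0025841 = 533.3 K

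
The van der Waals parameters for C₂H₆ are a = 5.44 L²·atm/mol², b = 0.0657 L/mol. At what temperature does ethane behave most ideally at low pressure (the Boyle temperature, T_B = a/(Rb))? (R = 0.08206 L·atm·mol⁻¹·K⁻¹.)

For a van der Waals gas the second virial coefficient B₂ = b − a/(RT) vanishes at T_B = a/(Rb).
T_B = 5.44/(0.08206×0.0657) = 5.44/0.0053913 = 1009 K

T_B ≈ 1009 K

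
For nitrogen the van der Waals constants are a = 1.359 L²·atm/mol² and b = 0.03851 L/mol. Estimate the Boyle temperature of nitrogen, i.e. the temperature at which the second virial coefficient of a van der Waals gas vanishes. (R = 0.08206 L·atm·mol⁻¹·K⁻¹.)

T_B ≈ 430.0 K

For a van der Waals gas the second virial coefficient B₂ = b − a/(RT) vanishes at T_B = a/(Rb).
T_B = 1.359/(0.08206×0.03851) = 1.359/0.0031601 = 430.0 K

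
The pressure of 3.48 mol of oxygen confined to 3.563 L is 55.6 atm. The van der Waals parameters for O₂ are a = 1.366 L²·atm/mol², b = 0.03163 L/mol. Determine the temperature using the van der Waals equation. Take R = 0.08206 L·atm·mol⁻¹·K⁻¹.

T ≈ 688.0 K

T = (P + a n²/V²)(V − nb)/(nR)
P + a n²/V² = 55.6 + (1.366)(3.48)²/(3.563)² = 56.903 atm
V − nb = 3.563 − (3.48)(0.03163) = 3.4529 L
T = (56.903)(3.4529)/((3.48)(0.08206)) = 688.0 K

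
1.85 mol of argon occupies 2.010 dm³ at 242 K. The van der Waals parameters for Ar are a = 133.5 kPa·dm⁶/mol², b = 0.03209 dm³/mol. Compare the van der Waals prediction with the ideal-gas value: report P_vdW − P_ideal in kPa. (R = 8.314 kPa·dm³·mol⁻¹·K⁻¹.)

Ideal: P_ideal = nRT/V = (1.85)(8.314)(242)/2.010 = 1851.83 kPa
vdW: P = nRT/(V − nb) − a n²/V² = 3722.18/1.95063 − 456.904/4.04010 = 1908.19 − 113.092 = 1795.10 kPa
ΔP = 1795.10 − 1851.83 = -56.7 kPa

ΔP ≈ -56.7 kPa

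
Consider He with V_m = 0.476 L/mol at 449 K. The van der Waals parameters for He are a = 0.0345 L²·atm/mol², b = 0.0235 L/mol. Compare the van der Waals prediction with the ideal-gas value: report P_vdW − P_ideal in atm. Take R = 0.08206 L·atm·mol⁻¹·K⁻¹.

ΔP ≈ 3.868 atm

Ideal: P_ideal = RT/V_m = (0.08206)(449)/0.476 = 77.4053 atm
vdW: P = RT/(V_m − b) − a/V_m² = 36.8449/0.452500 − 0.0345/0.226576 = 81.4252 − 0.152267 = 81.2729 atm
ΔP = 81.2729 − 77.4053 = 3.868 atm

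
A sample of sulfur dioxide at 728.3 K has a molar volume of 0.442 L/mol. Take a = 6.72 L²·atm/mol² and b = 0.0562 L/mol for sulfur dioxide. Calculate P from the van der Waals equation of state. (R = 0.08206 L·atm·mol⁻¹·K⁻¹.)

P = RT/(V_m − b) − a/V_m²
RT/(V_m − b) = (0.08206)(728.3)/(0.442 − 0.0562) = 59.764/0.38580 = 154.91 atm
a/V_m² = 6.72/(0.442)² = 34.397 atm
P = 154.91 − 34.397 = 120.5 atm

P ≈ 120.5 atm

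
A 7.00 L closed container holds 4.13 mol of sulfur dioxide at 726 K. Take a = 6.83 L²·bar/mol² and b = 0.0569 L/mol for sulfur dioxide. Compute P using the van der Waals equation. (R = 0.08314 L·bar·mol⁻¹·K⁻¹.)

P = nRT/(V − nb) − a n²/V²
nRT/(V − nb) = (4.13)(0.08314)(726)/(7.00 − 4.13×0.0569) = 249.29/6.7650 = 36.850 bar
a n²/V² = (6.83)(4.13)²/(7.00)² = 2.3775 bar
P = 36.850 − 2.3775 = 34.47 bar

P ≈ 34.47 bar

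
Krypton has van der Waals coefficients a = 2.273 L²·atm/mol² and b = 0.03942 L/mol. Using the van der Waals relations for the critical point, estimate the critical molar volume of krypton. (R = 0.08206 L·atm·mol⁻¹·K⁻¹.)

V_m,c ≈ 0.1183 L/mol

For a van der Waals gas, V_m,c = 3b.
V_m,c = 3×0.03942 = 0.1183 L/mol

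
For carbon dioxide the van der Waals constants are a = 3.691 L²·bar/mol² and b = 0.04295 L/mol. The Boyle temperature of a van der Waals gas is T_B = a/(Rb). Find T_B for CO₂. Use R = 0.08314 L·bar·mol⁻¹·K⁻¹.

For a van der Waals gas the second virial coefficient B₂ = b − a/(RT) vanishes at T_B = a/(Rb).
T_B = 3.691/(0.08314×0.04295) = 3.691/0.0035709 = 1034 K

T_B ≈ 1034 K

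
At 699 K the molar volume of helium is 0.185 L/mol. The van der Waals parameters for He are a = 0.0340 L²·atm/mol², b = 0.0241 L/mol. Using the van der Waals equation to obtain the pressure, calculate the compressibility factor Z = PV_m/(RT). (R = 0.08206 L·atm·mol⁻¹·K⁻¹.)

P = RT/(V_m − b) − a/V_m² = (0.08206)(699)/(0.185 − 0.0241) − 0.0340/(0.185)²
  = 57.360/0.16090 − 0.99343 = 356.49 − 0.99343 = 355.50 atm
Z = PV_m/(RT) = (355.50)(0.185)/((0.08206)(699)) = 65.768/57.360 = 1.147

Z ≈ 1.147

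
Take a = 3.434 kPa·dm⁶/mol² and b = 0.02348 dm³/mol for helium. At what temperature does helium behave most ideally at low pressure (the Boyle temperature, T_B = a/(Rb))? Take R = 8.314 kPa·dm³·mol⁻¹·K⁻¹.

For a van der Waals gas the second virial coefficient B₂ = b − a/(RT) vanishes at T_B = a/(Rb).
T_B = 3.434/(8.314×0.02348) = 3.434/0.19521 = 17.59 K

T_B ≈ 17.59 K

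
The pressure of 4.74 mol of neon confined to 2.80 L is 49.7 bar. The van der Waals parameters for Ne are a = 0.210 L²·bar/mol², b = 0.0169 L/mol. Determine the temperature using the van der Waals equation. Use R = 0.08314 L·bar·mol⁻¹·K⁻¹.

T ≈ 347.2 K

T = (P + a n²/V²)(V − nb)/(nR)
P + a n²/V² = 49.7 + (0.210)(4.74)²/(2.80)² = 50.302 bar
V − nb = 2.80 − (4.74)(0.0169) = 2.7199 L
T = (50.302)(2.7199)/((4.74)(0.08314)) = 347.2 K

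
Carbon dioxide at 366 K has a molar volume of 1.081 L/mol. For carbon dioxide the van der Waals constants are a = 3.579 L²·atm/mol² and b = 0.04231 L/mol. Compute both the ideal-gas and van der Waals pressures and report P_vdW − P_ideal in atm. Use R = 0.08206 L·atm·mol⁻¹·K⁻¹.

Ideal: P_ideal = RT/V_m = (0.08206)(366)/1.081 = 27.7835 atm
vdW: P = RT/(V_m − b) − a/V_m² = 30.0340/1.03869 − 3.579/1.16856 = 28.9153 − 3.06274 = 25.8526 atm
ΔP = 25.8526 − 27.7835 = -1.931 atm

ΔP ≈ -1.931 atm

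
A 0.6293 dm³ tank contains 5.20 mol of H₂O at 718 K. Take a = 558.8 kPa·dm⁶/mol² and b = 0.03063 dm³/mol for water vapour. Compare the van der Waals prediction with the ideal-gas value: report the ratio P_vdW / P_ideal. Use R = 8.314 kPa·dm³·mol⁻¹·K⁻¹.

P_vdW / P_ideal ≈ 0.5654

Ideal: P_ideal = nRT/V = (5.20)(8.314)(718)/0.6293 = 49326.5 kPa
vdW: P = nRT/(V − nb) − a n²/V² = 31041.2/0.470024 − 15110.0/0.396018 = 66041.7 − 38154.8 = 27886.9 kPa
Ratio = 27886.9/49326.5 = 0.5654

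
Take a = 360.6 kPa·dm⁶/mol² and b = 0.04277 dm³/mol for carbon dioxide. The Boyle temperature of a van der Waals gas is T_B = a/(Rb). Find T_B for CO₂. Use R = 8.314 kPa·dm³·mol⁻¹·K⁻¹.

For a van der Waals gas the second virial coefficient B₂ = b − a/(RT) vanishes at T_B = a/(Rb).
T_B = 360.6/(8.314×0.04277) = 360.6/0.35559 = 1014 K

T_B ≈ 1014 K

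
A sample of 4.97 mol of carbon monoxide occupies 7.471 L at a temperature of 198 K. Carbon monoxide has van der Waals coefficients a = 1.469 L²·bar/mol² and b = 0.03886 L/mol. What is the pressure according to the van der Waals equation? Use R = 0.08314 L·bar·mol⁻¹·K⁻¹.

P = nRT/(V − nb) − a n²/V²
nRT/(V − nb) = (4.97)(0.08314)(198)/(7.471 − 4.97×0.03886) = 81.815/7.2779 = 11.242 bar
a n²/V² = (1.469)(4.97)²/(7.471)² = 0.65010 bar
P = 11.242 − 0.65010 = 10.59 bar

P ≈ 10.59 bar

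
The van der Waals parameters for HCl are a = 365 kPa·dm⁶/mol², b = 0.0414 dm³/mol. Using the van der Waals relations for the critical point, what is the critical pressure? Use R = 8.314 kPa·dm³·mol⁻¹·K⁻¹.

For a van der Waals gas, P_c = a/(27b²).
P_c = 365/(27×(0.0414)²) = 365/0.046277 = 7887 kPa

P_c ≈ 7887 kPa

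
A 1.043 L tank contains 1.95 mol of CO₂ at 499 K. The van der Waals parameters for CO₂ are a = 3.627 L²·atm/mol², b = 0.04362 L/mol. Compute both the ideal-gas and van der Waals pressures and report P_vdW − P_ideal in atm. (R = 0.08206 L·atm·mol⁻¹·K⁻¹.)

ΔP ≈ -5.880 atm

Ideal: P_ideal = nRT/V = (1.95)(0.08206)(499)/1.043 = 76.5566 atm
vdW: P = nRT/(V − nb) − a n²/V² = 79.8485/0.957941 − 13.7917/1.08785 = 83.3543 − 12.6779 = 70.6764 atm
ΔP = 70.6764 − 76.5566 = -5.880 atm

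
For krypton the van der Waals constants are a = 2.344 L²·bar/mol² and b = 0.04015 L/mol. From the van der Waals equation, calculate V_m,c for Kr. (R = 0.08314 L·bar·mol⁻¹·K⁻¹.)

V_m,c ≈ 0.1205 L/mol

For a van der Waals gas, V_m,c = 3b.
V_m,c = 3×0.04015 = 0.1205 L/mol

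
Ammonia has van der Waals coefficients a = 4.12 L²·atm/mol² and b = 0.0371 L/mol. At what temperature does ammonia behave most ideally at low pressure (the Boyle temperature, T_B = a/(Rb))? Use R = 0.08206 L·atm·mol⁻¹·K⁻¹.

T_B ≈ 1353 K

For a van der Waals gas the second virial coefficient B₂ = b − a/(RT) vanishes at T_B = a/(Rb).
T_B = 4.12/(0.08206×0.0371) = 4.12/0.0030444 = 1353 K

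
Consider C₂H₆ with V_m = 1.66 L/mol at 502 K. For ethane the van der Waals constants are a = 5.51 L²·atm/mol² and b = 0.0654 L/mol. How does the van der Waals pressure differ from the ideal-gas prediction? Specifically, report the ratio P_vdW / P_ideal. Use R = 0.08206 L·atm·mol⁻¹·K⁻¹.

P_vdW / P_ideal ≈ 0.9604

Ideal: P_ideal = RT/V_m = (0.08206)(502)/1.66 = 24.8157 atm
vdW: P = RT/(V_m − b) − a/V_m² = 41.1941/1.59460 − 5.51/2.75560 = 25.8335 − 1.99956 = 23.8339 atm
Ratio = 23.8339/24.8157 = 0.9604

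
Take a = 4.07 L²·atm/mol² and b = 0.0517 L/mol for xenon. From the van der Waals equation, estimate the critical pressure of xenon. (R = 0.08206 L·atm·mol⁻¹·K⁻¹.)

For a van der Waals gas, P_c = a/(27b²).
P_c = 4.07/(27×(0.0517)²) = 4.07/0.072168 = 56.40 atm

P_c ≈ 56.40 atm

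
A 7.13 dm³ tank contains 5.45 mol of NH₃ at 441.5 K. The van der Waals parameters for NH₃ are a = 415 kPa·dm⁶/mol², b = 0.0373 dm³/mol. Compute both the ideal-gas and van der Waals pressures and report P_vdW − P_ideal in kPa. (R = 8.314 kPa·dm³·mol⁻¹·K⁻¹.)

Ideal: P_ideal = nRT/V = (5.45)(8.314)(441.5)/7.13 = 2805.74 kPa
vdW: P = nRT/(V − nb) − a n²/V² = 20004.9/6.92672 − 12326.5/50.8369 = 2888.08 − 242.472 = 2645.61 kPa
ΔP = 2645.61 − 2805.74 = -160.1 kPa

ΔP ≈ -160.1 kPa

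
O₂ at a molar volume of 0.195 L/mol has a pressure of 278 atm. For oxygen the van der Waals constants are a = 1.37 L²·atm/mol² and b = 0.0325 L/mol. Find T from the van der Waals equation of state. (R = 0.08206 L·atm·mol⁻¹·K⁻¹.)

T ≈ 621.9 K

T = (P + a/V_m²)(V_m − b)/R
P + a/V_m² = 278 + 1.37/(0.195)² = 314.03 atm
V_m − b = 0.195 − 0.0325 = 0.16250 L/mol
T = (314.03)(0.16250)/0.08206 = 621.9 K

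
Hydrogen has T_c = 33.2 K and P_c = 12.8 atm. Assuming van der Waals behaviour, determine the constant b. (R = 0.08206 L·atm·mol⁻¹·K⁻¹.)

b ≈ 0.02661 L/mol

From T_c = 8a/(27Rb) and P_c = a/(27b²): b = R T_c/(8 P_c).
b = (0.08206)(33.2)/(8×12.8) = 2.7244/102.40 = 0.02661 L/mol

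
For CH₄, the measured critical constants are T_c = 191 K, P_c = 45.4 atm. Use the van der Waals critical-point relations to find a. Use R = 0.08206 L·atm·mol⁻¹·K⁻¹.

a ≈ 2.283 L²·atm/mol²

From T_c = 8a/(27Rb) and P_c = a/(27b²): a = 27 R² T_c²/(64 P_c).
a = 27×(0.08206)²×(191)²/(64×45.4) = 6632.7/2905.6 = 2.283 L²·atm/mol²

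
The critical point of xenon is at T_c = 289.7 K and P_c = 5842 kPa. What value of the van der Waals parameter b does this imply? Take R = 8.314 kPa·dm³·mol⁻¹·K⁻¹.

From T_c = 8a/(27Rb) and P_c = a/(27b²): b = R T_c/(8 P_c).
b = (8.314)(289.7)/(8×5842) = 2408.6/46736 = 0.05154 dm³/mol

b ≈ 0.05154 dm³/mol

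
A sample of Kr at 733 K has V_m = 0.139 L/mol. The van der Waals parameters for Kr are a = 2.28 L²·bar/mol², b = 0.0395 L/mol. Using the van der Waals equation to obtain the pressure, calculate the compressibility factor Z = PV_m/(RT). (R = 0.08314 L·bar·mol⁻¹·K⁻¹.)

Z ≈ 1.128

P = RT/(V_m − b) − a/V_m² = (0.08314)(733)/(0.139 − 0.0395) − 2.28/(0.139)²
  = 60.942/0.099500 − 118.01 = 612.48 − 118.01 = 494.47 bar
Z = PV_m/(RT) = (494.47)(0.139)/((0.08314)(733)) = 68.731/60.942 = 1.128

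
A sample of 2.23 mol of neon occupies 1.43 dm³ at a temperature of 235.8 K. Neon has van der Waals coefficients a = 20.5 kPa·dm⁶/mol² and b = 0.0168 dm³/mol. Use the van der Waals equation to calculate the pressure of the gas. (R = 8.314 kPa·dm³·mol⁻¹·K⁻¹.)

P = nRT/(V − nb) − a n²/V²
nRT/(V − nb) = (2.23)(8.314)(235.8)/(1.43 − 2.23×0.0168) = 4371.8/1.3925 = 3139.5 kPa
a n²/V² = (20.5)(2.23)²/(1.43)² = 49.853 kPa
P = 3139.5 − 49.853 = 3090 kPa

P ≈ 3090 kPa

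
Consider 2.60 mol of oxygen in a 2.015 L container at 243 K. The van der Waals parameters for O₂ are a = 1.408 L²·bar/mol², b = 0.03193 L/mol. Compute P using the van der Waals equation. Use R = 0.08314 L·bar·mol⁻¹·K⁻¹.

P = nRT/(V − nb) − a n²/V²
nRT/(V − nb) = (2.60)(0.08314)(243)/(2.015 − 2.60×0.03193) = 52.528/1.9320 = 27.188 bar
a n²/V² = (1.408)(2.60)²/(2.015)² = 2.3442 bar
P = 27.188 − 2.3442 = 24.84 bar

P ≈ 24.84 bar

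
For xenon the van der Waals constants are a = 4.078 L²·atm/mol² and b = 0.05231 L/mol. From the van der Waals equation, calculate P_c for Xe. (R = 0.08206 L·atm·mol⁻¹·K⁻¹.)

P_c ≈ 55.20 atm

For a van der Waals gas, P_c = a/(27b²).
P_c = 4.078/(27×(0.05231)²) = 4.078/0.073881 = 55.20 atm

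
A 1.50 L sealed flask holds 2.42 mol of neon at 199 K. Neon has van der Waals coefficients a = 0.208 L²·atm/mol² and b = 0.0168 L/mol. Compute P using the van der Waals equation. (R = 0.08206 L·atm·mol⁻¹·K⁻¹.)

P = nRT/(V − nb) − a n²/V²
nRT/(V − nb) = (2.42)(0.08206)(199)/(1.50 − 2.42×0.0168) = 39.518/1.4593 = 27.080 atm
a n²/V² = (0.208)(2.42)²/(1.50)² = 0.54139 atm
P = 27.080 − 0.54139 = 26.54 atm

P ≈ 26.54 atm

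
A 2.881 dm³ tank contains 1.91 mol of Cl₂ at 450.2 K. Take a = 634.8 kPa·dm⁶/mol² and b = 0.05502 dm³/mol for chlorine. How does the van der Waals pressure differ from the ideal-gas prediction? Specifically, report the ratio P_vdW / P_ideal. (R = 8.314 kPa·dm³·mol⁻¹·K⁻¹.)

P_vdW / P_ideal ≈ 0.9254

Ideal: P_ideal = nRT/V = (1.91)(8.314)(450.2)/2.881 = 2481.45 kPa
vdW: P = nRT/(V − nb) − a n²/V² = 7149.06/2.77591 − 2315.81/8.30016 = 2575.39 − 279.008 = 2296.38 kPa
Ratio = 2296.38/2481.45 = 0.9254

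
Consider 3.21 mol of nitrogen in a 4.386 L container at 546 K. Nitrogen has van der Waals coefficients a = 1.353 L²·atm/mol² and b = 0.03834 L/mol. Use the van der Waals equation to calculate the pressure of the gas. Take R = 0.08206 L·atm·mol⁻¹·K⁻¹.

P ≈ 33.01 atm

P = nRT/(V − nb) − a n²/V²
nRT/(V − nb) = (3.21)(0.08206)(546)/(4.386 − 3.21×0.03834) = 143.82/4.2629 = 33.738 atm
a n²/V² = (1.353)(3.21)²/(4.386)² = 0.72472 atm
P = 33.738 − 0.72472 = 33.01 atm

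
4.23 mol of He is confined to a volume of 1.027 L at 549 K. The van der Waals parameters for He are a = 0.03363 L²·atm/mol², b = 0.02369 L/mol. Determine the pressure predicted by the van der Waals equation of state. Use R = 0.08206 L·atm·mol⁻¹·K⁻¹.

P = nRT/(V − nb) − a n²/V²
nRT/(V − nb) = (4.23)(0.08206)(549)/(1.027 − 4.23×0.02369) = 190.57/0.92679 = 205.62 atm
a n²/V² = (0.03363)(4.23)²/(1.027)² = 0.57051 atm
P = 205.62 − 0.57051 = 205.0 atm

P ≈ 205.0 atm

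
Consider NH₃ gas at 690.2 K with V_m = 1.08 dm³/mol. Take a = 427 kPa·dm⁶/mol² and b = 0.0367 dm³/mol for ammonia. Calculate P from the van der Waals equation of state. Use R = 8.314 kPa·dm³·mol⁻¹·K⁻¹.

P = RT/(V_m − b) − a/V_m²
RT/(V_m − b) = (8.314)(690.2)/(1.08 − 0.0367) = 5738.3/1.0433 = 5500.1 kPa
a/V_m² = 427/(1.08)² = 366.08 kPa
P = 5500.1 − 366.08 = 5134 kPa

P ≈ 5134 kPa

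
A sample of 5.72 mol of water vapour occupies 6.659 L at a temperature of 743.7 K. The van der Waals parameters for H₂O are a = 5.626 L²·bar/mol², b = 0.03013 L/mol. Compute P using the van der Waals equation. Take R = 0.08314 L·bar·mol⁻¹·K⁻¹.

P = nRT/(V − nb) − a n²/V²
nRT/(V − nb) = (5.72)(0.08314)(743.7)/(6.659 − 5.72×0.03013) = 353.67/6.4867 = 54.522 bar
a n²/V² = (5.626)(5.72)²/(6.659)² = 4.1512 bar
P = 54.522 − 4.1512 = 50.37 bar

P ≈ 50.37 bar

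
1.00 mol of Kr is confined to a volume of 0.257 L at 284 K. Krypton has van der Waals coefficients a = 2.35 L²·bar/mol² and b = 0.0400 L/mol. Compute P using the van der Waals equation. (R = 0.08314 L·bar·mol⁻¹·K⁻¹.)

P ≈ 73.23 bar

P = nRT/(V − nb) − a n²/V²
nRT/(V − nb) = (1.00)(0.08314)(284)/(0.257 − 1.00×0.0400) = 23.612/0.21700 = 108.81 bar
a n²/V² = (2.35)(1.00)²/(0.257)² = 35.580 bar
P = 108.81 − 35.580 = 73.23 bar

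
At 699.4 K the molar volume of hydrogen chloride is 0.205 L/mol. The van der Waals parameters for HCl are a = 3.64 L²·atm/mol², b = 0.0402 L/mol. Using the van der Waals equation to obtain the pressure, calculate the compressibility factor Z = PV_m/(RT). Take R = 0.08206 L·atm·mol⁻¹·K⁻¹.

P = RT/(V_m − b) − a/V_m² = (0.08206)(699.4)/(0.205 − 0.0402) − 3.64/(0.205)²
  = 57.393/0.16480 − 86.615 = 348.26 − 86.615 = 261.65 atm
Z = PV_m/(RT) = (261.65)(0.205)/((0.08206)(699.4)) = 53.638/57.393 = 0.9346

Z ≈ 0.9346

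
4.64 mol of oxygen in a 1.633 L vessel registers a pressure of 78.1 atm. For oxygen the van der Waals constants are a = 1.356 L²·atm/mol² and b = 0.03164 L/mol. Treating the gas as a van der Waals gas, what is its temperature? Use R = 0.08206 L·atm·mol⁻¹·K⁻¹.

T ≈ 347.6 K

T = (P + a n²/V²)(V − nb)/(nR)
P + a n²/V² = 78.1 + (1.356)(4.64)²/(1.633)² = 89.048 atm
V − nb = 1.633 − (4.64)(0.03164) = 1.4862 L
T = (89.048)(1.4862)/((4.64)(0.08206)) = 347.6 K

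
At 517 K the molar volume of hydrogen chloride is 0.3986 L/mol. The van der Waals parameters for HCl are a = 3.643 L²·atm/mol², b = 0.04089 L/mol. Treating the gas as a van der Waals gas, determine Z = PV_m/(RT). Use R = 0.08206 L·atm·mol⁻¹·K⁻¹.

P = RT/(V_m − b) − a/V_m² = (0.08206)(517)/(0.3986 − 0.04089) − 3.643/(0.3986)²
  = 42.425/0.35771 − 22.929 = 118.60 − 22.929 = 95.67 atm
Z = PV_m/(RT) = (95.67)(0.3986)/((0.08206)(517)) = 38.134/42.425 = 0.8989

Z ≈ 0.8989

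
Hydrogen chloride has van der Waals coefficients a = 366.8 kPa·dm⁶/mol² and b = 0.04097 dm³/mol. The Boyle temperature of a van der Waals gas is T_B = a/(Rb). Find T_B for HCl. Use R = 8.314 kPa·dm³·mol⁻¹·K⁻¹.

T_B ≈ 1077 K

For a van der Waals gas the second virial coefficient B₂ = b − a/(RT) vanishes at T_B = a/(Rb).
T_B = 366.8/(8.314×0.04097) = 366.8/0.34062 = 1077 K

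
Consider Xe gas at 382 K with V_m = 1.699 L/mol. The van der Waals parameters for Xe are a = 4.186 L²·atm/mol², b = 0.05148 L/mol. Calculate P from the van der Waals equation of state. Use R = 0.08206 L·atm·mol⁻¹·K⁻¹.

P = RT/(V_m − b) − a/V_m²
RT/(V_m − b) = (0.08206)(382)/(1.699 − 0.05148) = 31.347/1.6475 = 19.027 atm
a/V_m² = 4.186/(1.699)² = 1.4501 atm
P = 19.027 − 1.4501 = 17.58 atm

P ≈ 17.58 atm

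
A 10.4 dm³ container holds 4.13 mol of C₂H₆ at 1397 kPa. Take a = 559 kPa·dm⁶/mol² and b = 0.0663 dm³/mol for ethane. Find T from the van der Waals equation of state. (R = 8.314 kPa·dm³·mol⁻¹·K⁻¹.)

T ≈ 438.0 K

T = (P + a n²/V²)(V − nb)/(nR)
P + a n²/V² = 1397 + (559)(4.13)²/(10.4)² = 1485.2 kPa
V − nb = 10.4 − (4.13)(0.0663) = 10.126 dm³
T = (1485.2)(10.126)/((4.13)(8.314)) = 438.0 K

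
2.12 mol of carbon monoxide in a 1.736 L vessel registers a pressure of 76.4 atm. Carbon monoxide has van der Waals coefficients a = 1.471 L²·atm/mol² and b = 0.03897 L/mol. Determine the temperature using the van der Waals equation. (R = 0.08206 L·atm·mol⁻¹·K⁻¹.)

T ≈ 747.0 K

T = (P + a n²/V²)(V − nb)/(nR)
P + a n²/V² = 76.4 + (1.471)(2.12)²/(1.736)² = 78.594 atm
V − nb = 1.736 − (2.12)(0.03897) = 1.6534 L
T = (78.594)(1.6534)/((2.12)(0.08206)) = 747.0 K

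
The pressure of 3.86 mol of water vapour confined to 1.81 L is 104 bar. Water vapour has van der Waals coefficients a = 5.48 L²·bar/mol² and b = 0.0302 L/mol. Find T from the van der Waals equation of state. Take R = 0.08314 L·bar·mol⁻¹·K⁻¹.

T ≈ 680.3 K

T = (P + a n²/V²)(V − nb)/(nR)
P + a n²/V² = 104 + (5.48)(3.86)²/(1.81)² = 128.92 bar
V − nb = 1.81 − (3.86)(0.0302) = 1.6934 L
T = (128.92)(1.6934)/((3.86)(0.08314)) = 680.3 K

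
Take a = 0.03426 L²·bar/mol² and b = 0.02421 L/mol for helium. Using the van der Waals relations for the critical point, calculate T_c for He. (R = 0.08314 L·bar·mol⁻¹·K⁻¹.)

T_c ≈ 5.043 K

For a van der Waals gas, T_c = 8a/(27Rb).
T_c = 8×0.03426/(27×0.08314×0.02421) = 0.27408/0.054346 = 5.043 K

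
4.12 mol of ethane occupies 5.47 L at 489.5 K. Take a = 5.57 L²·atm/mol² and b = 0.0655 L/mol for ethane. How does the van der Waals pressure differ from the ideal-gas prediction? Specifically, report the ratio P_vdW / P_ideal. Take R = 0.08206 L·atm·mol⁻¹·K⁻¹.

P_vdW / P_ideal ≈ 0.9475

Ideal: P_ideal = nRT/V = (4.12)(0.08206)(489.5)/5.47 = 30.2548 atm
vdW: P = nRT/(V − nb) − a n²/V² = 165.494/5.20014 − 94.5474/29.9209 = 31.8249 − 3.15991 = 28.6650 atm
Ratio = 28.6650/30.2548 = 0.9475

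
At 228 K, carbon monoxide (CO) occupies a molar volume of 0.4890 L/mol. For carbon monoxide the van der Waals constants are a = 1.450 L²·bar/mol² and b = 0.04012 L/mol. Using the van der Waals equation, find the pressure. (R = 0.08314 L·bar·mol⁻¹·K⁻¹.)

P ≈ 36.17 bar

P = RT/(V_m − b) − a/V_m²
RT/(V_m − b) = (0.08314)(228)/(0.4890 − 0.04012) = 18.956/0.44888 = 42.230 bar
a/V_m² = 1.450/(0.4890)² = 6.0639 bar
P = 42.230 − 6.0639 = 36.17 bar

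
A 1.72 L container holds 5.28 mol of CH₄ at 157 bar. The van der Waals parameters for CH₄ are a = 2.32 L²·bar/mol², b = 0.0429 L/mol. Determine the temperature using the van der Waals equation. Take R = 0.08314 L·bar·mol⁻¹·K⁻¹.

T = (P + a n²/V²)(V − nb)/(nR)
P + a n²/V² = 157 + (2.32)(5.28)²/(1.72)² = 178.86 bar
V − nb = 1.72 − (5.28)(0.0429) = 1.4935 L
T = (178.86)(1.4935)/((5.28)(0.08314)) = 608.5 K

T ≈ 608.5 K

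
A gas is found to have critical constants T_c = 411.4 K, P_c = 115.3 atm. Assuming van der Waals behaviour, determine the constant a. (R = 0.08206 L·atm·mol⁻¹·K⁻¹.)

From T_c = 8a/(27Rb) and P_c = a/(27b²): a = 27 R² T_c²/(64 P_c).
a = 27×(0.08206)²×(411.4)²/(64×115.3) = 30772/7379.2 = 4.170 L²·atm/mol²

a ≈ 4.170 L²·atm/mol²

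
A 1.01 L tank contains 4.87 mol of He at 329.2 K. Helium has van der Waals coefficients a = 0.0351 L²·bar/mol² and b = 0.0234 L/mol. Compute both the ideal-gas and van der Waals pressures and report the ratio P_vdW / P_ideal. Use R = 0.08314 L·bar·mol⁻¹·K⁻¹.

P_vdW / P_ideal ≈ 1.121

Ideal: P_ideal = nRT/V = (4.87)(0.08314)(329.2)/1.01 = 131.971 bar
vdW: P = nRT/(V − nb) − a n²/V² = 133.290/0.896042 − 0.832463/1.02010 = 148.754 − 0.816060 = 147.938 bar
Ratio = 147.938/131.971 = 1.121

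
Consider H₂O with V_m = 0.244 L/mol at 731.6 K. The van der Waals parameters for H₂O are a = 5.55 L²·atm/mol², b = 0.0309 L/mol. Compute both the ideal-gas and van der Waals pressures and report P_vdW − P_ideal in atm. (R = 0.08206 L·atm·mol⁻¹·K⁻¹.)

Ideal: P_ideal = RT/V_m = (0.08206)(731.6)/0.244 = 246.045 atm
vdW: P = RT/(V_m − b) − a/V_m² = 60.0351/0.213100 − 5.55/0.0595360 = 281.723 − 93.2209 = 188.502 atm
ΔP = 188.502 − 246.045 = -57.54 atm

ΔP ≈ -57.54 atm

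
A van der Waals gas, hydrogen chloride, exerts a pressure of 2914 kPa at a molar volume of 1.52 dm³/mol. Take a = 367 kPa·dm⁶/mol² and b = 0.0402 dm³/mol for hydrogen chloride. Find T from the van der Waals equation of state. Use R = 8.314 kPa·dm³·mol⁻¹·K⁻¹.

T ≈ 546.9 K

T = (P + a/V_m²)(V_m − b)/R
P + a/V_m² = 2914 + 367/(1.52)² = 3072.8 kPa
V_m − b = 1.52 − 0.0402 = 1.4798 dm³/mol
T = (3072.8)(1.4798)/8.314 = 546.9 K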